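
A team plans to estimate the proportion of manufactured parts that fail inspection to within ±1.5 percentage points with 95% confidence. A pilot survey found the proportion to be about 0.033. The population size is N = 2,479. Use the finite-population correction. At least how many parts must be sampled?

For a proportion with margin E = 0.015 at 95% confidence, z = 1.960.
n = p̂(1−p̂)(z/E)² = 0.033 × 0.967 × (1.960/0.015)² = 544.84 — call this n₀.
Finite-population correction with N = 2,479: n = n₀ / (1 + (n₀−1)/N) = 544.84 / 1.219 = 446.96
Round up: n = 447.

n = 447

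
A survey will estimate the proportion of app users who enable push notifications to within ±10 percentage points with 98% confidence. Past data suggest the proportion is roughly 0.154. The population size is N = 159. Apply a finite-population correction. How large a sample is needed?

For a proportion with margin E = 0.1 at 98% confidence, z = 2.326.
n = p̂(1−p̂)(z/E)² = 0.154 × 0.846 × (2.326/0.1)² = 70.49 — call this n₀.
Finite-population correction with N = 159: n = n₀ / (1 + (n₀−1)/N) = 70.49 / 1.437 = 49.05
Round up: n = 50.

n = 50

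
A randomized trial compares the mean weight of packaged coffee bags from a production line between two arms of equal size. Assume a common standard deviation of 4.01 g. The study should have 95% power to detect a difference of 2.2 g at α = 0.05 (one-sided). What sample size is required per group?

72 per group

For two equal groups, n per group = 2·((z_α + z_β)·σ/δ)².
z_α = 1.645; z_β = 1.645 (power 95%).
n = 2 × (3.290 × 4.01 / 2.2)² = 2 × 35.96 = 71.92
Round up: n = 72 per group.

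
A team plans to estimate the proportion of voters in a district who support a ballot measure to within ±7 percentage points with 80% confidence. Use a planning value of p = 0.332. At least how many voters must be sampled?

75

For a proportion with margin E = 0.07 at 80% confidence, z = 1.282.
n = p̂(1−p̂)(z/E)² = 0.332 × 0.668 × (1.282/0.07)² = 74.39
Round up: n = 75.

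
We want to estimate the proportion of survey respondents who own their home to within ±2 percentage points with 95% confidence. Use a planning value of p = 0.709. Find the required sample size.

For a proportion with margin E = 0.02 at 95% confidence, z = 1.960.
n = p̂(1−p̂)(z/E)² = 0.709 × 0.291 × (1.960/0.02)² = 1981.49
Round up: n = 1982.

1982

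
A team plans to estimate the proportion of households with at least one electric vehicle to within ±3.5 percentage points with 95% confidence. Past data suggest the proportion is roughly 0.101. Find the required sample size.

For a proportion with margin E = 0.035 at 95% confidence, z = 1.960.
n = p̂(1−p̂)(z/E)² = 0.101 × 0.899 × (1.960/0.035)² = 284.75
Round up: n = 285.

285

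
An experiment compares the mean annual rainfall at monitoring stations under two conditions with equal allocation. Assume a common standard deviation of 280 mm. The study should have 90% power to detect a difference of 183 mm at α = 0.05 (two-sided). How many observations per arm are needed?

50 per group

For two equal groups, n per group = 2·((z_{α/2} + z_β)·σ/δ)².
z_{α/2} = 1.960; z_β = 1.282 (power 90%).
n = 2 × (3.242 × 280 / 183)² = 2 × 24.61 = 49.22
Round up: n = 50 per group.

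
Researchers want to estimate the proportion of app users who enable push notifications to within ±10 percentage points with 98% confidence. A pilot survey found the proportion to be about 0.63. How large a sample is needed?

n = 127

For a proportion with margin E = 0.1 at 98% confidence, z = 2.326.
n = p̂(1−p̂)(z/E)² = 0.63 × 0.37 × (2.326/0.1)² = 126.11
Round up: n = 127.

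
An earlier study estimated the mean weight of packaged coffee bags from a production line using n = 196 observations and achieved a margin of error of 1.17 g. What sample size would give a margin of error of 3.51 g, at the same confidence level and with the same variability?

22

Margin of error scales as 1/√n, so n₂ = n₁·(E₁/E₂)².
n₂ = 196 × (1.17/3.51)² = 196 × 0.1111 = 21.78
Round up: n₂ = 22.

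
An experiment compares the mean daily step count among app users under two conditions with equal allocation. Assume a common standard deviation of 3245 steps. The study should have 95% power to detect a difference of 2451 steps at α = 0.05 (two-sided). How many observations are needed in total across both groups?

For two equal groups, n per group = 2·((z_{α/2} + z_β)·σ/δ)².
z_{α/2} = 1.960; z_β = 1.645 (power 95%).
n = 2 × (3.605 × 3245 / 2451)² = 2 × 22.78 = 45.56
Round up: n = 46 per group.
Total across both groups: 2 × 46 = 92.

92 total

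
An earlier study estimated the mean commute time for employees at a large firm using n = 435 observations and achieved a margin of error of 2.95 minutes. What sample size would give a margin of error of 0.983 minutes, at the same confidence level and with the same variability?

3918

Margin of error scales as 1/√n, so n₂ = n₁·(E₁/E₂)².
n₂ = 435 × (2.95/0.983)² = 435 × 9.006 = 3917.61
Round up: n₂ = 3918.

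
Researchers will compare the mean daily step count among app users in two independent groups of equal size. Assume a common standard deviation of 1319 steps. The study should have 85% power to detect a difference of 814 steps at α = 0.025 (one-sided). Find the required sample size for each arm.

For two equal groups, n per group = 2·((z_α + z_β)·σ/δ)².
z_α = 1.960; z_β = 1.036 (power 85%).
n = 2 × (2.996 × 1319 / 814)² = 2 × 23.57 = 47.14
Round up: n = 48 per group.

48 per group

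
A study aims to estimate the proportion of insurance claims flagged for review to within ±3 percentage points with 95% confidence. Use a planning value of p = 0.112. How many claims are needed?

425

For a proportion with margin E = 0.03 at 95% confidence, z = 1.960.
n = p̂(1−p̂)(z/E)² = 0.112 × 0.888 × (1.960/0.03)² = 424.52
Round up: n = 425.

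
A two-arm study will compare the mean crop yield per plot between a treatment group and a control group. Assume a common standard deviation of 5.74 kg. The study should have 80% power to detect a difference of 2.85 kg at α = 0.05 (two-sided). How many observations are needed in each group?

64 per group

For two equal groups, n per group = 2·((z_{α/2} + z_β)·σ/δ)².
z_{α/2} = 1.960; z_β = 0.842 (power 80%).
n = 2 × (2.802 × 5.74 / 2.85)² = 2 × 31.85 = 63.70
Round up: n = 64 per group.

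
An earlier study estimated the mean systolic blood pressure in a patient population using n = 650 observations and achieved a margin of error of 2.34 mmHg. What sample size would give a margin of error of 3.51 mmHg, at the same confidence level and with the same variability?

289

Margin of error scales as 1/√n, so n₂ = n₁·(E₁/E₂)².
n₂ = 650 × (2.34/3.51)² = 650 × 0.4444 = 288.86
Round up: n₂ = 289.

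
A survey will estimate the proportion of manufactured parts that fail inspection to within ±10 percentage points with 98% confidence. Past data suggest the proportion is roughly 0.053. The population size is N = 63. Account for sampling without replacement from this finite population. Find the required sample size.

20

For a proportion with margin E = 0.1 at 98% confidence, z = 2.326.
n = p̂(1−p̂)(z/E)² = 0.053 × 0.947 × (2.326/0.1)² = 27.15 — call this n₀.
Finite-population correction with N = 63: n = n₀ / (1 + (n₀−1)/N) = 27.15 / 1.415 = 19.19
Round up: n = 20.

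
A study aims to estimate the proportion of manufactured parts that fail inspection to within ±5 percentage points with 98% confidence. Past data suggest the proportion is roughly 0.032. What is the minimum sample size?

For a proportion with margin E = 0.05 at 98% confidence, z = 2.326.
n = p̂(1−p̂)(z/E)² = 0.032 × 0.968 × (2.326/0.05)² = 67.04
Round up: n = 68.

68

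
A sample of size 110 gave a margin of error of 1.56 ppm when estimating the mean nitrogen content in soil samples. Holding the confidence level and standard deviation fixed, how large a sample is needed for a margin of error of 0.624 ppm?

688

Margin of error scales as 1/√n, so n₂ = n₁·(E₁/E₂)².
n₂ = 110 × (1.56/0.624)² = 110 × 6.25 = 687.50
Round up: n₂ = 688.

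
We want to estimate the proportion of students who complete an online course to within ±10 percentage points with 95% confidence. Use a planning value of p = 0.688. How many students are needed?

83

For a proportion with margin E = 0.1 at 95% confidence, z = 1.960.
n = p̂(1−p̂)(z/E)² = 0.688 × 0.312 × (1.960/0.1)² = 82.46
Round up: n = 83.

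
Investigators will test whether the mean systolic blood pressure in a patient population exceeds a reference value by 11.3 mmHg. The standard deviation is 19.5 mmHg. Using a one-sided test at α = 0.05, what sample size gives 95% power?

33

For a one-sample z-test, n = ((z_α + z_β)·σ/δ)².
z_α = 1.645 (one-sided α = 0.05); z_β = 1.645 (power 95% → β = 0.05).
n = (3.290 × 19.5 / 11.3)² = 32.23
Round up: n = 33.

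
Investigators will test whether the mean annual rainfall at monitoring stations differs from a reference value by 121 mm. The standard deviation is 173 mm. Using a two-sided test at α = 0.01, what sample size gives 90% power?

31

For a one-sample z-test, n = ((z_{α/2} + z_β)·σ/δ)².
z_{α/2} = 2.576 (two-sided α = 0.01); z_β = 1.282 (power 90% → β = 0.1).
n = (3.858 × 173 / 121)² = 30.43
Round up: n = 31.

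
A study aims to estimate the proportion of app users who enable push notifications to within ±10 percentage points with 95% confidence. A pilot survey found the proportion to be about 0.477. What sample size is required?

For a proportion with margin E = 0.1 at 95% confidence, z = 1.960.
n = p̂(1−p̂)(z/E)² = 0.477 × 0.523 × (1.960/0.1)² = 95.84
Round up: n = 96.

n = 96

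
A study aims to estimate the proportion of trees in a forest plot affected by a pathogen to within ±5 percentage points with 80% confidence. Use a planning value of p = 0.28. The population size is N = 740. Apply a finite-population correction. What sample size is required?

113

For a proportion with margin E = 0.05 at 80% confidence, z = 1.282.
n = p̂(1−p̂)(z/E)² = 0.28 × 0.72 × (1.282/0.05)² = 132.53 — call this n₀.
Finite-population correction with N = 740: n = n₀ / (1 + (n₀−1)/N) = 132.53 / 1.178 = 112.50
Round up: n = 113.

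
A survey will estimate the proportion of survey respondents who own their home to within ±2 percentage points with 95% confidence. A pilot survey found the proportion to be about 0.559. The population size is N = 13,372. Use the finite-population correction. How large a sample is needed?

For a proportion with margin E = 0.02 at 95% confidence, z = 1.960.
n = p̂(1−p̂)(z/E)² = 0.559 × 0.441 × (1.960/0.02)² = 2367.57 — call this n₀.
Finite-population correction with N = 13,372: n = n₀ / (1 + (n₀−1)/N) = 2367.57 / 1.177 = 2011.53
Round up: n = 2012.

2012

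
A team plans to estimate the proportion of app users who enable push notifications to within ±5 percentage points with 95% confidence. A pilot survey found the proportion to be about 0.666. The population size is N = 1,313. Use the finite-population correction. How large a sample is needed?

n = 272

For a proportion with margin E = 0.05 at 95% confidence, z = 1.960.
n = p̂(1−p̂)(z/E)² = 0.666 × 0.334 × (1.960/0.05)² = 341.82 — call this n₀.
Finite-population correction with N = 1,313: n = n₀ / (1 + (n₀−1)/N) = 341.82 / 1.26 = 271.29
Round up: n = 272.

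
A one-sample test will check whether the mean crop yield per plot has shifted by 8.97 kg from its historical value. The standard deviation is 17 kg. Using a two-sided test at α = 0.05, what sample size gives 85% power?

For a one-sample z-test, n = ((z_{α/2} + z_β)·σ/δ)².
z_{α/2} = 1.960 (two-sided α = 0.05); z_β = 1.036 (power 85% → β = 0.15).
n = (2.996 × 17 / 8.97)² = 32.24
Round up: n = 33.

33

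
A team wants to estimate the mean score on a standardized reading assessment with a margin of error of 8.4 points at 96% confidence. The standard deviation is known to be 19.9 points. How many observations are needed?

24

For a mean, the margin of error is E = z·σ/√n, so n = (zσ/E)².
At 96% confidence, z = 2.054.
n = (2.054 × 19.9 / 8.4)² = 23.68
Round up: n = 24.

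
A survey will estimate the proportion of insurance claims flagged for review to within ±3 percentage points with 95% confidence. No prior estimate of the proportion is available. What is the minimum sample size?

n = 1068

For a proportion with margin E = 0.03 at 95% confidence, z = 1.960.
With no prior estimate, use p = 0.5, which maximizes p(1−p) at 0.25.
n = 0.25 × (z/E)² = 0.25 × (1.960/0.03)² = 1067.11
Round up: n = 1068.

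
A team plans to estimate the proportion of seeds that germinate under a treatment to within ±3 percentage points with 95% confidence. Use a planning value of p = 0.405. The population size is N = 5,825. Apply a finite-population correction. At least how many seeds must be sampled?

For a proportion with margin E = 0.03 at 95% confidence, z = 1.960.
n = p̂(1−p̂)(z/E)² = 0.405 × 0.595 × (1.960/0.03)² = 1028.59 — call this n₀.
Finite-population correction with N = 5,825: n = n₀ / (1 + (n₀−1)/N) = 1028.59 / 1.176 = 874.65
Round up: n = 875.

n = 875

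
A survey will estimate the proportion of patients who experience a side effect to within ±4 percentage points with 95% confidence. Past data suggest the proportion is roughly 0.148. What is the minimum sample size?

303

For a proportion with margin E = 0.04 at 95% confidence, z = 1.960.
n = p̂(1−p̂)(z/E)² = 0.148 × 0.852 × (1.960/0.04)² = 302.76
Round up: n = 303.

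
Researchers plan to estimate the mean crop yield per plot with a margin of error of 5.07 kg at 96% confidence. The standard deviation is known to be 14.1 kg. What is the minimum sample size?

n = 33

For a mean, the margin of error is E = z·σ/√n, so n = (zσ/E)².
At 96% confidence, z = 2.054.
n = (2.054 × 14.1 / 5.07)² = 32.63
Round up: n = 33.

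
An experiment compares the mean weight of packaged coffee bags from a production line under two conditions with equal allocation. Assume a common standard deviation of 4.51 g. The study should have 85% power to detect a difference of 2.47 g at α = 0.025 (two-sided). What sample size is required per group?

72 per group

For two equal groups, n per group = 2·((z_{α/2} + z_β)·σ/δ)².
z_{α/2} = 2.241; z_β = 1.036 (power 85%).
n = 2 × (3.277 × 4.51 / 2.47)² = 2 × 35.80 = 71.60
Round up: n = 72 per group.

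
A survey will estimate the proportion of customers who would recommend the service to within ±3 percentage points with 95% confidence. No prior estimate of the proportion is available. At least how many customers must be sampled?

1068

For a proportion with margin E = 0.03 at 95% confidence, z = 1.960.
With no prior estimate, use p = 0.5, which maximizes p(1−p) at 0.25.
n = 0.25 × (z/E)² = 0.25 × (1.960/0.03)² = 1067.11
Round up: n = 1068.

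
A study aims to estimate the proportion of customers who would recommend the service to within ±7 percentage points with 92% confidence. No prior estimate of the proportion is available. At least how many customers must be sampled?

157

For a proportion with margin E = 0.07 at 92% confidence, z = 1.751.
With no prior estimate, use p = 0.5, which maximizes p(1−p) at 0.25.
n = 0.25 × (z/E)² = 0.25 × (1.751/0.07)² = 156.43
Round up: n = 157.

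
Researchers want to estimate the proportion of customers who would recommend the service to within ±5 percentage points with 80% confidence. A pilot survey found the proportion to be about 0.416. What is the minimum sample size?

For a proportion with margin E = 0.05 at 80% confidence, z = 1.282.
n = p̂(1−p̂)(z/E)² = 0.416 × 0.584 × (1.282/0.05)² = 159.71
Round up: n = 160.

160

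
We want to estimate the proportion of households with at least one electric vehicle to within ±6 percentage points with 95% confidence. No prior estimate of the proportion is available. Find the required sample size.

For a proportion with margin E = 0.06 at 95% confidence, z = 1.960.
With no prior estimate, use p = 0.5, which maximizes p(1−p) at 0.25.
n = 0.25 × (z/E)² = 0.25 × (1.960/0.06)² = 266.78
Round up: n = 267.

n = 267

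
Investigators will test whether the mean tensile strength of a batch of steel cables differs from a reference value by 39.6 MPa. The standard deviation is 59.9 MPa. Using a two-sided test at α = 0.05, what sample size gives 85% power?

For a one-sample z-test, n = ((z_{α/2} + z_β)·σ/δ)².
z_{α/2} = 1.960 (two-sided α = 0.05); z_β = 1.036 (power 85% → β = 0.15).
n = (2.996 × 59.9 / 39.6)² = 20.54
Round up: n = 21.

n = 21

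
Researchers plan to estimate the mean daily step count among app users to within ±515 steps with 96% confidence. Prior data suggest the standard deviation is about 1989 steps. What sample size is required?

For a mean, the margin of error is E = z·σ/√n, so n = (zσ/E)².
At 96% confidence, z = 2.054.
n = (2.054 × 1989 / 515)² = 62.93
Round up: n = 63.

63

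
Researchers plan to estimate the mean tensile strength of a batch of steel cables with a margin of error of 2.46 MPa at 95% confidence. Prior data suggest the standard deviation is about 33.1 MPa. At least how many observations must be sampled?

For a mean, the margin of error is E = z·σ/√n, so n = (zσ/E)².
At 95% confidence, z = 1.960.
n = (1.960 × 33.1 / 2.46)² = 695.50
Round up: n = 696.

696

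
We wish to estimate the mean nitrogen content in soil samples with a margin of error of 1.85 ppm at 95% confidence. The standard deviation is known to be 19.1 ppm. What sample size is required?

For a mean, the margin of error is E = z·σ/√n, so n = (zσ/E)².
At 95% confidence, z = 1.960.
n = (1.960 × 19.1 / 1.85)² = 409.48
Round up: n = 410.

n = 410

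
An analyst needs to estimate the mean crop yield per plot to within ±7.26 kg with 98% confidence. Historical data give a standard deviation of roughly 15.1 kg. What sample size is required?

n = 24

For a mean, the margin of error is E = z·σ/√n, so n = (zσ/E)².
At 98% confidence, z = 2.326.
n = (2.326 × 15.1 / 7.26)² = 23.40
Round up: n = 24.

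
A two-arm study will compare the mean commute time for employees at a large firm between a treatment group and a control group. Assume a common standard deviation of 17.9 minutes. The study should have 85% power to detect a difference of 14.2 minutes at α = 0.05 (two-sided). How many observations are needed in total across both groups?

58 total

For two equal groups, n per group = 2·((z_{α/2} + z_β)·σ/δ)².
z_{α/2} = 1.960; z_β = 1.036 (power 85%).
n = 2 × (2.996 × 17.9 / 14.2)² = 2 × 14.26 = 28.52
Round up: n = 29 per group.
Total across both groups: 2 × 29 = 58.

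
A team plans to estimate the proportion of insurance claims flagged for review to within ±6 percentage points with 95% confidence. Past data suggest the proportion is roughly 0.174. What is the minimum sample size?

154

For a proportion with margin E = 0.06 at 95% confidence, z = 1.960.
n = p̂(1−p̂)(z/E)² = 0.174 × 0.826 × (1.960/0.06)² = 153.37
Round up: n = 154.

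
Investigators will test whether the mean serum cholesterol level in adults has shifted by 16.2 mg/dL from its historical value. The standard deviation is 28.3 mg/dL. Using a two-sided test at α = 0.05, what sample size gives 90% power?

For a one-sample z-test, n = ((z_{α/2} + z_β)·σ/δ)².
z_{α/2} = 1.960 (two-sided α = 0.05); z_β = 1.282 (power 90% → β = 0.1).
n = (3.242 × 28.3 / 16.2)² = 32.08
Round up: n = 33.

33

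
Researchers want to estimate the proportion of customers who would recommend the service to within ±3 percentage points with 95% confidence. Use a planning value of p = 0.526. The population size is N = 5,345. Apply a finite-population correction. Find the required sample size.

For a proportion with margin E = 0.03 at 95% confidence, z = 1.960.
n = p̂(1−p̂)(z/E)² = 0.526 × 0.474 × (1.960/0.03)² = 1064.23 — call this n₀.
Finite-population correction with N = 5,345: n = n₀ / (1 + (n₀−1)/N) = 1064.23 / 1.199 = 887.60
Round up: n = 888.

n = 888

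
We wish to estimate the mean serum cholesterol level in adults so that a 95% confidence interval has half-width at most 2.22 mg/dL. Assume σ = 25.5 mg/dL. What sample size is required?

507

For a mean, the margin of error is E = z·σ/√n, so n = (zσ/E)².
At 95% confidence, z = 1.960.
n = (1.960 × 25.5 / 2.22)² = 506.86
Round up: n = 507.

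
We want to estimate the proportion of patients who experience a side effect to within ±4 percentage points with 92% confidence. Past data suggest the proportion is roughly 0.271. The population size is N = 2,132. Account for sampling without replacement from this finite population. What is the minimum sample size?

322

For a proportion with margin E = 0.04 at 92% confidence, z = 1.751.
n = p̂(1−p̂)(z/E)² = 0.271 × 0.729 × (1.751/0.04)² = 378.57 — call this n₀.
Finite-population correction with N = 2,132: n = n₀ / (1 + (n₀−1)/N) = 378.57 / 1.177 = 321.64
Round up: n = 322.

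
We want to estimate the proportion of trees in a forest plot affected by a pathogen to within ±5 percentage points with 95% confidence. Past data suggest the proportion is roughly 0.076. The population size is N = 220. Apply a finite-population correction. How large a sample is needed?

For a proportion with margin E = 0.05 at 95% confidence, z = 1.960.
n = p̂(1−p̂)(z/E)² = 0.076 × 0.924 × (1.960/0.05)² = 107.91 — call this n₀.
Finite-population correction with N = 220: n = n₀ / (1 + (n₀−1)/N) = 107.91 / 1.486 = 72.62
Round up: n = 73.

73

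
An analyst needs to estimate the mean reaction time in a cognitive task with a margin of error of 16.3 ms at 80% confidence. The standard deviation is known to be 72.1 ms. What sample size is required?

33

For a mean, the margin of error is E = z·σ/√n, so n = (zσ/E)².
At 80% confidence, z = 1.282.
n = (1.282 × 72.1 / 16.3)² = 32.16
Round up: n = 33.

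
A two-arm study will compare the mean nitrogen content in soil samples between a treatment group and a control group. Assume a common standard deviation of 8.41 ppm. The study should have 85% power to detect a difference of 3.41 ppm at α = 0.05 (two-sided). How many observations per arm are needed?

110 per group

For two equal groups, n per group = 2·((z_{α/2} + z_β)·σ/δ)².
z_{α/2} = 1.960; z_β = 1.036 (power 85%).
n = 2 × (2.996 × 8.41 / 3.41)² = 2 × 54.60 = 109.20
Round up: n = 110 per group.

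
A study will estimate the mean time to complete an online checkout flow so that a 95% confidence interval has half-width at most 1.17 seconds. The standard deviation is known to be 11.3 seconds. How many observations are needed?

359

For a mean, the margin of error is E = z·σ/√n, so n = (zσ/E)².
At 95% confidence, z = 1.960.
n = (1.960 × 11.3 / 1.17)² = 358.34
Round up: n = 359.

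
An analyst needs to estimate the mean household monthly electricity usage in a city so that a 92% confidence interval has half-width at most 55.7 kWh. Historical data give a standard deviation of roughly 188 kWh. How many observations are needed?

For a mean, the margin of error is E = z·σ/√n, so n = (zσ/E)².
At 92% confidence, z = 1.751.
n = (1.751 × 188 / 55.7)² = 34.93
Round up: n = 35.

n = 35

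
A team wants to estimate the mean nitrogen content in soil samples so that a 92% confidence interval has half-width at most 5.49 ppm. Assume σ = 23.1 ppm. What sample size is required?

For a mean, the margin of error is E = z·σ/√n, so n = (zσ/E)².
At 92% confidence, z = 1.751.
n = (1.751 × 23.1 / 5.49)² = 54.28
Round up: n = 55.

55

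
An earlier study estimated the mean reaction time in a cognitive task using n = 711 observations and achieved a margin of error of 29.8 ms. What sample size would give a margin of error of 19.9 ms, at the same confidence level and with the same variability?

1595

Margin of error scales as 1/√n, so n₂ = n₁·(E₁/E₂)².
n₂ = 711 × (29.8/19.9)² = 711 × 2.242 = 1594.06
Round up: n₂ = 1595.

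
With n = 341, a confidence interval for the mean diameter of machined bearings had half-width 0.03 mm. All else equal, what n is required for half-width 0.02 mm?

768

Margin of error scales as 1/√n, so n₂ = n₁·(E₁/E₂)².
n₂ = 341 × (0.03/0.02)² = 341 × 2.25 = 767.25
Round up: n₂ = 768.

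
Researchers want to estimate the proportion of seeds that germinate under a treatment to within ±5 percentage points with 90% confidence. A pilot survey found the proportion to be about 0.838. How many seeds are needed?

n = 147

For a proportion with margin E = 0.05 at 90% confidence, z = 1.645.
n = p̂(1−p̂)(z/E)² = 0.838 × 0.162 × (1.645/0.05)² = 146.94
Round up: n = 147.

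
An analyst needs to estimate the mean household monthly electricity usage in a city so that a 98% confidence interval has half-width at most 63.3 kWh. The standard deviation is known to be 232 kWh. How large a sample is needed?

n = 73

For a mean, the margin of error is E = z·σ/√n, so n = (zσ/E)².
At 98% confidence, z = 2.326.
n = (2.326 × 232 / 63.3)² = 72.68
Round up: n = 73.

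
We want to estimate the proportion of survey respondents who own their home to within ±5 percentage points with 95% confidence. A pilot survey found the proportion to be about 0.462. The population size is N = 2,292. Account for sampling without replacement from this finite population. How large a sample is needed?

328

For a proportion with margin E = 0.05 at 95% confidence, z = 1.960.
n = p̂(1−p̂)(z/E)² = 0.462 × 0.538 × (1.960/0.05)² = 381.94 — call this n₀.
Finite-population correction with N = 2,292: n = n₀ / (1 + (n₀−1)/N) = 381.94 / 1.166 = 327.56
Round up: n = 328.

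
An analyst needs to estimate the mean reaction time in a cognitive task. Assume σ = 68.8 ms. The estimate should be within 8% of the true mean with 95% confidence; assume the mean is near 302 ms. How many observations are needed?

n = 32

For a mean, the margin of error is E = z·σ/√n, so n = (zσ/E)².
At 95% confidence, z = 1.960.
E = 8% of 302 = 24.16 ms.
n = (1.960 × 68.8 / 24.16)² = 31.15
Round up: n = 32.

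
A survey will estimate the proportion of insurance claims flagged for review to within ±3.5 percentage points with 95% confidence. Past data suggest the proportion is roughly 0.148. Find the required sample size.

For a proportion with margin E = 0.035 at 95% confidence, z = 1.960.
n = p̂(1−p̂)(z/E)² = 0.148 × 0.852 × (1.960/0.035)² = 395.44
Round up: n = 396.

n = 396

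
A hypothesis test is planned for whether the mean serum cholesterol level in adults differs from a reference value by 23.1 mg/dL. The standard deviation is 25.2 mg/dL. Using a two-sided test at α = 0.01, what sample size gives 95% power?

n = 22

For a one-sample z-test, n = ((z_{α/2} + z_β)·σ/δ)².
z_{α/2} = 2.576 (two-sided α = 0.01); z_β = 1.645 (power 95% → β = 0.05).
n = (4.221 × 25.2 / 23.1)² = 21.20
Round up: n = 22.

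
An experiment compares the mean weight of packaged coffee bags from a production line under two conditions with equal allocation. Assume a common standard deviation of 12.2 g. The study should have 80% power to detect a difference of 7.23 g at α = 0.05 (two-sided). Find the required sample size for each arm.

45 per group

For two equal groups, n per group = 2·((z_{α/2} + z_β)·σ/δ)².
z_{α/2} = 1.960; z_β = 0.842 (power 80%).
n = 2 × (2.802 × 12.2 / 7.23)² = 2 × 22.36 = 44.72
Round up: n = 45 per group.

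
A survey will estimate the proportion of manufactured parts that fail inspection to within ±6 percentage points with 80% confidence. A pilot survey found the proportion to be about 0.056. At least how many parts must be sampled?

25

For a proportion with margin E = 0.06 at 80% confidence, z = 1.282.
n = p̂(1−p̂)(z/E)² = 0.056 × 0.944 × (1.282/0.06)² = 24.13
Round up: n = 25.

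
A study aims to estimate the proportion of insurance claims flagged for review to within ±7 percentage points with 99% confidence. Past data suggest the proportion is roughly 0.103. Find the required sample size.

126

For a proportion with margin E = 0.07 at 99% confidence, z = 2.576.
n = p̂(1−p̂)(z/E)² = 0.103 × 0.897 × (2.576/0.07)² = 125.12
Round up: n = 126.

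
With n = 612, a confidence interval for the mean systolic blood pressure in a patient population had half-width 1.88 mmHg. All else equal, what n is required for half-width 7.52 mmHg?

39

Margin of error scales as 1/√n, so n₂ = n₁·(E₁/E₂)².
n₂ = 612 × (1.88/7.52)² = 612 × 0.0625 = 38.25
Round up: n₂ = 39.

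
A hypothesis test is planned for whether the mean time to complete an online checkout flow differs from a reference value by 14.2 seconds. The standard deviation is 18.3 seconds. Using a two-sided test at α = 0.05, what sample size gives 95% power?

For a one-sample z-test, n = ((z_{α/2} + z_β)·σ/δ)².
z_{α/2} = 1.960 (two-sided α = 0.05); z_β = 1.645 (power 95% → β = 0.05).
n = (3.605 × 18.3 / 14.2)² = 21.58
Round up: n = 22.

22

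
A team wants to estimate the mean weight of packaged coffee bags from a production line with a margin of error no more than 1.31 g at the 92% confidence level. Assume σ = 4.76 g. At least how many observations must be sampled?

For a mean, the margin of error is E = z·σ/√n, so n = (zσ/E)².
At 92% confidence, z = 1.751.
n = (1.751 × 4.76 / 1.31)² = 40.48
Round up: n = 41.

41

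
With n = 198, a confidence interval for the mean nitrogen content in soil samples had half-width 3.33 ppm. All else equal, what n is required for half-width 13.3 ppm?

n = 13

Margin of error scales as 1/√n, so n₂ = n₁·(E₁/E₂)².
n₂ = 198 × (3.33/13.3)² = 198 × 0.06269 = 12.41
Round up: n₂ = 13.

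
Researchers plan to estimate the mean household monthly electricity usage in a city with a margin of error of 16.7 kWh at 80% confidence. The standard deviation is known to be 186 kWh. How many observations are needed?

For a mean, the margin of error is E = z·σ/√n, so n = (zσ/E)².
At 80% confidence, z = 1.282.
n = (1.282 × 186 / 16.7)² = 203.88
Round up: n = 204.

204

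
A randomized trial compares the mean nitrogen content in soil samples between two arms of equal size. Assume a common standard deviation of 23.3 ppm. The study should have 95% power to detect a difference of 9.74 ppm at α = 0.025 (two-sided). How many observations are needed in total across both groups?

For two equal groups, n per group = 2·((z_{α/2} + z_β)·σ/δ)².
z_{α/2} = 2.241; z_β = 1.645 (power 95%).
n = 2 × (3.886 × 23.3 / 9.74)² = 2 × 86.42 = 172.84
Round up: n = 173 per group.
Total across both groups: 2 × 173 = 346.

346 total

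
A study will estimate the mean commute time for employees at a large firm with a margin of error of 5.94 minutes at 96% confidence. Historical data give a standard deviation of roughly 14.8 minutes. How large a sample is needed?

27

For a mean, the margin of error is E = z·σ/√n, so n = (zσ/E)².
At 96% confidence, z = 2.054.
n = (2.054 × 14.8 / 5.94)² = 26.19
Round up: n = 27.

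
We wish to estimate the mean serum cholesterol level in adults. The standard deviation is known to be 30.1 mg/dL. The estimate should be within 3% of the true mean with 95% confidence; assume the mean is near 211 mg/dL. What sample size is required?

87

For a mean, the margin of error is E = z·σ/√n, so n = (zσ/E)².
At 95% confidence, z = 1.960.
E = 3% of 211 = 6.33 mg/dL.
n = (1.960 × 30.1 / 6.33)² = 86.86
Round up: n = 87.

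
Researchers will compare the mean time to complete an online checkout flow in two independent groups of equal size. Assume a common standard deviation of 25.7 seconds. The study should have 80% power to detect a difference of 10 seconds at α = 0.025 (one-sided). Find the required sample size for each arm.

For two equal groups, n per group = 2·((z_α + z_β)·σ/δ)².
z_α = 1.960; z_β = 0.842 (power 80%).
n = 2 × (2.802 × 25.7 / 10)² = 2 × 51.86 = 103.72
Round up: n = 104 per group.

104 per group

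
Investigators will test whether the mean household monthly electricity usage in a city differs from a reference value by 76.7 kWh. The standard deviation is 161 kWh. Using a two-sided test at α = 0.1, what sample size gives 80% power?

For a one-sample z-test, n = ((z_{α/2} + z_β)·σ/δ)².
z_{α/2} = 1.645 (two-sided α = 0.1); z_β = 0.842 (power 80% → β = 0.2).
n = (2.487 × 161 / 76.7)² = 27.25
Round up: n = 28.

28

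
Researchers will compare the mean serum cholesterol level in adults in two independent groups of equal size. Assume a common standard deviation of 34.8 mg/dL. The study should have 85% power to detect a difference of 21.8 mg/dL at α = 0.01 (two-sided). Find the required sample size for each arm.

67 per group

For two equal groups, n per group = 2·((z_{α/2} + z_β)·σ/δ)².
z_{α/2} = 2.576; z_β = 1.036 (power 85%).
n = 2 × (3.612 × 34.8 / 21.8)² = 2 × 33.25 = 66.50
Round up: n = 67 per group.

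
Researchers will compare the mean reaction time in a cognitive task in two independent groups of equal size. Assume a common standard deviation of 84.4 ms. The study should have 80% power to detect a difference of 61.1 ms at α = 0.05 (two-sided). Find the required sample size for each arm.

For two equal groups, n per group = 2·((z_{α/2} + z_β)·σ/δ)².
z_{α/2} = 1.960; z_β = 0.842 (power 80%).
n = 2 × (2.802 × 84.4 / 61.1)² = 2 × 14.98 = 29.96
Round up: n = 30 per group.

30 per group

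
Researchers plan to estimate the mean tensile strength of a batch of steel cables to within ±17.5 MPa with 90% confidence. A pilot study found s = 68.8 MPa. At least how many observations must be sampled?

42

For a mean, the margin of error is E = z·σ/√n, so n = (zσ/E)².
At 90% confidence, z = 1.645.
n = (1.645 × 68.8 / 17.5)² = 41.82
Round up: n = 42.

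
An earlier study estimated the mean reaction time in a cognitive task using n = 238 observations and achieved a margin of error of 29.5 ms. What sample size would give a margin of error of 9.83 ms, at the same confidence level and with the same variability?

2144

Margin of error scales as 1/√n, so n₂ = n₁·(E₁/E₂)².
n₂ = 238 × (29.5/9.83)² = 238 × 9.006 = 2143.43
Round up: n₂ = 2144.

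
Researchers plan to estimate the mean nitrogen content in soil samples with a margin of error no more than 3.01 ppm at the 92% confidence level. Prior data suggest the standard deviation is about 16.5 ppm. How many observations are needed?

n = 93

For a mean, the margin of error is E = z·σ/√n, so n = (zσ/E)².
At 92% confidence, z = 1.751.
n = (1.751 × 16.5 / 3.01)² = 92.13
Round up: n = 93.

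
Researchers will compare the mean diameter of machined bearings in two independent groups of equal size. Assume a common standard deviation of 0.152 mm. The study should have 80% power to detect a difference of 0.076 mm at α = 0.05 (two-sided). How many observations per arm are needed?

63 per group

For two equal groups, n per group = 2·((z_{α/2} + z_β)·σ/δ)².
z_{α/2} = 1.960; z_β = 0.842 (power 80%).
n = 2 × (2.802 × 0.152 / 0.076)² = 2 × 31.40 = 62.80
Round up: n = 63 per group.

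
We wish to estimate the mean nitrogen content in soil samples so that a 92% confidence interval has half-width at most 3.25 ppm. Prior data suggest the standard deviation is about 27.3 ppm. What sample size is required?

For a mean, the margin of error is E = z·σ/√n, so n = (zσ/E)².
At 92% confidence, z = 1.751.
n = (1.751 × 27.3 / 3.25)² = 216.34
Round up: n = 217.

217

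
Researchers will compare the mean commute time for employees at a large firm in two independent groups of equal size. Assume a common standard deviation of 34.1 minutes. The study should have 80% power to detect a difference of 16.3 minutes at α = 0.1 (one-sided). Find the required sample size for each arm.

For two equal groups, n per group = 2·((z_α + z_β)·σ/δ)².
z_α = 1.282; z_β = 0.842 (power 80%).
n = 2 × (2.124 × 34.1 / 16.3)² = 2 × 19.74 = 39.48
Round up: n = 40 per group.

40 per group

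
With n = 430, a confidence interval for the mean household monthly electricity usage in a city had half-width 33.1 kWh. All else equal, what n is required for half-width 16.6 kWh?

Margin of error scales as 1/√n, so n₂ = n₁·(E₁/E₂)².
n₂ = 430 × (33.1/16.6)² = 430 × 3.976 = 1709.68
Round up: n₂ = 1710.

n = 1710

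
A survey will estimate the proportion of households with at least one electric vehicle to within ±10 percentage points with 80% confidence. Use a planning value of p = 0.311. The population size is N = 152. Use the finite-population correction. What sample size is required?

For a proportion with margin E = 0.1 at 80% confidence, z = 1.282.
n = p̂(1−p̂)(z/E)² = 0.311 × 0.689 × (1.282/0.1)² = 35.22 — call this n₀.
Finite-population correction with N = 152: n = n₀ / (1 + (n₀−1)/N) = 35.22 / 1.225 = 28.75
Round up: n = 29.

n = 29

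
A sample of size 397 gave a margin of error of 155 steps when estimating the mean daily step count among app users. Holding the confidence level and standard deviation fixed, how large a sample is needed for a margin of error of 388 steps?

64

Margin of error scales as 1/√n, so n₂ = n₁·(E₁/E₂)².
n₂ = 397 × (155/388)² = 397 × 0.1596 = 63.36
Round up: n₂ = 64.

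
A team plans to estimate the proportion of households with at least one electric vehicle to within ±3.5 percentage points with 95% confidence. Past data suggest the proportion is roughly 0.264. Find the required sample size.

For a proportion with margin E = 0.035 at 95% confidence, z = 1.960.
n = p̂(1−p̂)(z/E)² = 0.264 × 0.736 × (1.960/0.035)² = 609.34
Round up: n = 610.

610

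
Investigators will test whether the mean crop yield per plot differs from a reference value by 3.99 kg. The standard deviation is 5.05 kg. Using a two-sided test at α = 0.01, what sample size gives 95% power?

29

For a one-sample z-test, n = ((z_{α/2} + z_β)·σ/δ)².
z_{α/2} = 2.576 (two-sided α = 0.01); z_β = 1.645 (power 95% → β = 0.05).
n = (4.221 × 5.05 / 3.99)² = 28.54
Round up: n = 29.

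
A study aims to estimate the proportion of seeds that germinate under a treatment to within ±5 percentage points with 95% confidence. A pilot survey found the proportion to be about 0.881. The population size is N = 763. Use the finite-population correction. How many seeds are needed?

134

For a proportion with margin E = 0.05 at 95% confidence, z = 1.960.
n = p̂(1−p̂)(z/E)² = 0.881 × 0.119 × (1.960/0.05)² = 161.10 — call this n₀.
Finite-population correction with N = 763: n = n₀ / (1 + (n₀−1)/N) = 161.10 / 1.21 = 133.14
Round up: n = 134.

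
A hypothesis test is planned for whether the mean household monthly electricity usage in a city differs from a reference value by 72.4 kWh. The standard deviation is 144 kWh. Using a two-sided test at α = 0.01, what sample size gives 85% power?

52

For a one-sample z-test, n = ((z_{α/2} + z_β)·σ/δ)².
z_{α/2} = 2.576 (two-sided α = 0.01); z_β = 1.036 (power 85% → β = 0.15).
n = (3.612 × 144 / 72.4)² = 51.61
Round up: n = 52.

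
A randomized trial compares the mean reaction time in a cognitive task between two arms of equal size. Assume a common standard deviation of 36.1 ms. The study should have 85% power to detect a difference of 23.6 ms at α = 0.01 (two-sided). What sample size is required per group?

62 per group

For two equal groups, n per group = 2·((z_{α/2} + z_β)·σ/δ)².
z_{α/2} = 2.576; z_β = 1.036 (power 85%).
n = 2 × (3.612 × 36.1 / 23.6)² = 2 × 30.53 = 61.06
Round up: n = 62 per group.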